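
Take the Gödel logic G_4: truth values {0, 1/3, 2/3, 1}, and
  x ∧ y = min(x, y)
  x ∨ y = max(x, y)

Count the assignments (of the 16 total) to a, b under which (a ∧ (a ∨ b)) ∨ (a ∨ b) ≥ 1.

a = 0, b = 0 ↦ 0  <
a = 0, b = 1/3 ↦ 1/3  <
a = 0, b = 2/3 ↦ 2/3  <
a = 0, b = 1 ↦ 1  ≥
a = 1/3, b = 0 ↦ 1/3  <
a = 1/3, b = 1/3 ↦ 1/3  <
a = 1/3, b = 2/3 ↦ 2/3  <
a = 1/3, b = 1 ↦ 1  ≥
a = 2/3, b = 0 ↦ 2/3  <
a = 2/3, b = 1/3 ↦ 2/3  <
a = 2/3, b = 2/3 ↦ 2/3  <
a = 2/3, b = 1 ↦ 1  ≥
a = 1, b = 0 ↦ 1  ≥
a = 1, b = 1/3 ↦ 1  ≥
a = 1, b = 2/3 ↦ 1  ≥
a = 1, b = 1 ↦ 1  ≥
So 7 of the 16 assignments meet the threshold.

7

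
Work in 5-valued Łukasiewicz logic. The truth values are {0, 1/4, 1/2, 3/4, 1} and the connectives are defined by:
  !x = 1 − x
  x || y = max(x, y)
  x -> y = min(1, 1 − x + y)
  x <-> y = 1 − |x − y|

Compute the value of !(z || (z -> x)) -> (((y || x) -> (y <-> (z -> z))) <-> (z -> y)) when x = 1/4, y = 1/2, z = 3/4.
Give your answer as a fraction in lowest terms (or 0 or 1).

z -> x = 3/4 -> 1/4 = 1/2
z || (z -> x) = 3/4 || 1/2 = 3/4
!(z || (z -> x)) = !3/4 = 1/4
y || x = 1/2 || 1/4 = 1/2
z -> z = 3/4 -> 3/4 = 1
y <-> (z -> z) = 1/2 <-> 1 = 1/2
(y || x) -> (y <-> (z -> z)) = 1/2 -> 1/2 = 1
z -> y = 3/4 -> 1/2 = 3/4
((y || x) -> (y <-> (z -> z))) <-> (z -> y) = 1 <-> 3/4 = 3/4
!(z || (z -> x)) -> (((y || x) -> (y <-> (z -> z))) <-> (z -> y)) = 1/4 -> 3/4 = 1

1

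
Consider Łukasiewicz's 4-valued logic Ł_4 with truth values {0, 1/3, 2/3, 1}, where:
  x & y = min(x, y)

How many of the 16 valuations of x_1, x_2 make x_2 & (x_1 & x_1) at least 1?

1

x_1 = 0, x_2 = 0 ↦ 0  <
x_1 = 0, x_2 = 1/3 ↦ 0  <
x_1 = 0, x_2 = 2/3 ↦ 0  <
x_1 = 0, x_2 = 1 ↦ 0  <
x_1 = 1/3, x_2 = 0 ↦ 0  <
x_1 = 1/3, x_2 = 1/3 ↦ 1/3  <
x_1 = 1/3, x_2 = 2/3 ↦ 1/3  <
x_1 = 1/3, x_2 = 1 ↦ 1/3  <
x_1 = 2/3, x_2 = 0 ↦ 0  <
x_1 = 2/3, x_2 = 1/3 ↦ 1/3  <
x_1 = 2/3, x_2 = 2/3 ↦ 2/3  <
x_1 = 2/3, x_2 = 1 ↦ 2/3  <
x_1 = 1, x_2 = 0 ↦ 0  <
x_1 = 1, x_2 = 1/3 ↦ 1/3  <
x_1 = 1, x_2 = 2/3 ↦ 2/3  <
x_1 = 1, x_2 = 1 ↦ 1  ≥
So 1 of the 16 assignments meets the threshold.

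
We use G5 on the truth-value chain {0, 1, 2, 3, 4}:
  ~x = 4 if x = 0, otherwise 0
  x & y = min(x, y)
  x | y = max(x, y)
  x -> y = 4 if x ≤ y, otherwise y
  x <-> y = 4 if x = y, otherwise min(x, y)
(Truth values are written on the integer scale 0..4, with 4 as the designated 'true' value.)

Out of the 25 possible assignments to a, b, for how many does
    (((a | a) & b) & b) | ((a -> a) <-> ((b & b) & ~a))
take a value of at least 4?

2

value 4: 2 assignments (counts)
value 3: 4 assignments
value 2: 6 assignments
value 1: 8 assignments
value 0: 5 assignments
So 2 of the 25 assignments meet the threshold.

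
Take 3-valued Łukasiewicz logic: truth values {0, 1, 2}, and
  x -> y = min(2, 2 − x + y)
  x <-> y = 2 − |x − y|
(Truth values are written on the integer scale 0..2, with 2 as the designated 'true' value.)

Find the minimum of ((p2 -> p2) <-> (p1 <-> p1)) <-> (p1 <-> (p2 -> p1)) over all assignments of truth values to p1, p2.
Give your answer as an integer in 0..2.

0

Take p1 = 0, p2 = 0:
p2 -> p2 = 0 -> 0 = 2
p1 <-> p1 = 0 <-> 0 = 2
(p2 -> p2) <-> (p1 <-> p1) = 2 <-> 2 = 2
p2 -> p1 = 0 -> 0 = 2
p1 <-> (p2 -> p1) = 0 <-> 2 = 0
((p2 -> p2) <-> (p1 <-> p1)) <-> (p1 <-> (p2 -> p1)) = 2 <-> 0 = 0
No assignment yields a value below 0, so this is the minimum.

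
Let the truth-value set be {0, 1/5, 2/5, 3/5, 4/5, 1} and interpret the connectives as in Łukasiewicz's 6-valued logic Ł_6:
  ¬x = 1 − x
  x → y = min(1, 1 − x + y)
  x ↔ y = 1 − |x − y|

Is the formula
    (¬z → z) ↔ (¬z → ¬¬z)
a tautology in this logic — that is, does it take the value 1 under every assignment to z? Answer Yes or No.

Yes

z = 0 ↦ 1
z = 1/5 ↦ 1
z = 2/5 ↦ 1
z = 3/5 ↦ 1
z = 4/5 ↦ 1
z = 1 ↦ 1
Every assignment gives a value ≥ 1.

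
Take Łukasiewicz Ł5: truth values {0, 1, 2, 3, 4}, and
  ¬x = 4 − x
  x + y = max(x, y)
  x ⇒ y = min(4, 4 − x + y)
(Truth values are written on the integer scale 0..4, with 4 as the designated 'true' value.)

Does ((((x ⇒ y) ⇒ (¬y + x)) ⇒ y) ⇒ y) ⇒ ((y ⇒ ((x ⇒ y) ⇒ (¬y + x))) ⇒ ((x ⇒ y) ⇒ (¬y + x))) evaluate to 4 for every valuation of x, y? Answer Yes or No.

At x = 1, y = 3, for instance:
x ⇒ y = 1 ⇒ 3 = 4
¬y = ¬3 = 1
¬y + x = 1 + 1 = 1
(x ⇒ y) ⇒ (¬y + x) = 4 ⇒ 1 = 1
((x ⇒ y) ⇒ (¬y + x)) ⇒ y = 1 ⇒ 3 = 4
(((x ⇒ y) ⇒ (¬y + x)) ⇒ y) ⇒ y = 4 ⇒ 3 = 3
y ⇒ ((x ⇒ y) ⇒ (¬y + x)) = 3 ⇒ 1 = 2
(y ⇒ ((x ⇒ y) ⇒ (¬y + x))) ⇒ ((x ⇒ y) ⇒ (¬y + x)) = 2 ⇒ 1 = 3
((((x ⇒ y) ⇒ (¬y + x)) ⇒ y) ⇒ y) ⇒ ((y ⇒ ((x ⇒ y) ⇒ (¬y + x))) ⇒ ((x ⇒ y) ⇒ (¬y + x))) = 3 ⇒ 3 = 4
and checking the remaining 24 assignments likewise gives ≥ 4 in every case.

Yes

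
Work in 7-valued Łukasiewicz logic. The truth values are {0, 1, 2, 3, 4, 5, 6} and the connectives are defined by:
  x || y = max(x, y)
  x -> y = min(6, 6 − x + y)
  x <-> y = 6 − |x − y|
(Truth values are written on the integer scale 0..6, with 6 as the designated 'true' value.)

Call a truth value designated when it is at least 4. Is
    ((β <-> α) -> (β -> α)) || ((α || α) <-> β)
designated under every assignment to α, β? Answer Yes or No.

Yes

At α = 2, β = 4, for instance:
β <-> α = 4 <-> 2 = 4
β -> α = 4 -> 2 = 4
(β <-> α) -> (β -> α) = 4 -> 4 = 6
α || α = 2 || 2 = 2
(α || α) <-> β = 2 <-> 4 = 4
((β <-> α) -> (β -> α)) || ((α || α) <-> β) = 6 || 4 = 6
and checking the remaining 48 assignments likewise gives ≥ 4 in every case.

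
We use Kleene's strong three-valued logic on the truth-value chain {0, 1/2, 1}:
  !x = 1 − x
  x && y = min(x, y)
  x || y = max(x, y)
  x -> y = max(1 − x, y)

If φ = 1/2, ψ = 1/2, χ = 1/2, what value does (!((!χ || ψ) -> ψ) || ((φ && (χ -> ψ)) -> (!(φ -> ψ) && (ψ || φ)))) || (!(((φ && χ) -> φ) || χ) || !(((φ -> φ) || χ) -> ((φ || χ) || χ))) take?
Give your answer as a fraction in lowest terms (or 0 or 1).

1/2

!χ = !1/2 = 1/2
!χ || ψ = 1/2 || 1/2 = 1/2
(!χ || ψ) -> ψ = 1/2 -> 1/2 = 1/2
!((!χ || ψ) -> ψ) = !1/2 = 1/2
χ -> ψ = 1/2 -> 1/2 = 1/2
φ && (χ -> ψ) = 1/2 && 1/2 = 1/2
φ -> ψ = 1/2 -> 1/2 = 1/2
!(φ -> ψ) = !1/2 = 1/2
ψ || φ = 1/2 || 1/2 = 1/2
!(φ -> ψ) && (ψ || φ) = 1/2 && 1/2 = 1/2
(φ && (χ -> ψ)) -> (!(φ -> ψ) && (ψ || φ)) = 1/2 -> 1/2 = 1/2
!((!χ || ψ) -> ψ) || ((φ && (χ -> ψ)) -> (!(φ -> ψ) && (ψ || φ))) = 1/2 || 1/2 = 1/2
φ && χ = 1/2 && 1/2 = 1/2
(φ && χ) -> φ = 1/2 -> 1/2 = 1/2
((φ && χ) -> φ) || χ = 1/2 || 1/2 = 1/2
!(((φ && χ) -> φ) || χ) = !1/2 = 1/2
φ -> φ = 1/2 -> 1/2 = 1/2
(φ -> φ) || χ = 1/2 || 1/2 = 1/2
φ || χ = 1/2 || 1/2 = 1/2
(φ || χ) || χ = 1/2 || 1/2 = 1/2
((φ -> φ) || χ) -> ((φ || χ) || χ) = 1/2 -> 1/2 = 1/2
!(((φ -> φ) || χ) -> ((φ || χ) || χ)) = !1/2 = 1/2
!(((φ && χ) -> φ) || χ) || !(((φ -> φ) || χ) -> ((φ || χ) || χ)) = 1/2 || 1/2 = 1/2
(!((!χ || ψ) -> ψ) || ((φ && (χ -> ψ)) -> (!(φ -> ψ) && (ψ || φ)))) || (!(((φ && χ) -> φ) || χ) || !(((φ -> φ) || χ) -> ((φ || χ) || χ))) = 1/2 || 1/2 = 1/2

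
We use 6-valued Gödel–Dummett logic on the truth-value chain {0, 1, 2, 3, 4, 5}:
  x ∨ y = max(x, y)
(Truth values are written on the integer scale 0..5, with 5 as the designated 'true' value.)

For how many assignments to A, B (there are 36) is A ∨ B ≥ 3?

27

value 5: 11 assignments (counts)
value 4: 9 assignments (counts)
value 3: 7 assignments (counts)
value 2: 5 assignments
value 1: 3 assignments
value 0: 1 assignment
So 27 of the 36 assignments meet the threshold.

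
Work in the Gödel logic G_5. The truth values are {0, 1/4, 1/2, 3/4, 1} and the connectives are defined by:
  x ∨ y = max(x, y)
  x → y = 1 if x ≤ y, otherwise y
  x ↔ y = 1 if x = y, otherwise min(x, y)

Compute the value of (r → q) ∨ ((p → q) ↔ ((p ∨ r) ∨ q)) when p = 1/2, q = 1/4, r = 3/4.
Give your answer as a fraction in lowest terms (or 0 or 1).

r → q = 3/4 → 1/4 = 1/4
p → q = 1/2 → 1/4 = 1/4
p ∨ r = 1/2 ∨ 3/4 = 3/4
(p ∨ r) ∨ q = 3/4 ∨ 1/4 = 3/4
(p → q) ↔ ((p ∨ r) ∨ q) = 1/4 ↔ 3/4 = 1/4
(r → q) ∨ ((p → q) ↔ ((p ∨ r) ∨ q)) = 1/4 ∨ 1/4 = 1/4

1/4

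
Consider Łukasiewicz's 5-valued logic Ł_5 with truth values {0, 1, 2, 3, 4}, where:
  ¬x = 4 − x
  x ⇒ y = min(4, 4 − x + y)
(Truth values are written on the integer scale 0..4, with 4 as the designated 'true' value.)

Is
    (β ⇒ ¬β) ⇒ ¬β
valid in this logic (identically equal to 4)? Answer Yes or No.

No

Counterexample: take β = 1.
¬β = ¬1 = 3
β ⇒ ¬β = 1 ⇒ 3 = 4
(β ⇒ ¬β) ⇒ ¬β = 4 ⇒ 3 = 3
This gives 3 ≠ 4.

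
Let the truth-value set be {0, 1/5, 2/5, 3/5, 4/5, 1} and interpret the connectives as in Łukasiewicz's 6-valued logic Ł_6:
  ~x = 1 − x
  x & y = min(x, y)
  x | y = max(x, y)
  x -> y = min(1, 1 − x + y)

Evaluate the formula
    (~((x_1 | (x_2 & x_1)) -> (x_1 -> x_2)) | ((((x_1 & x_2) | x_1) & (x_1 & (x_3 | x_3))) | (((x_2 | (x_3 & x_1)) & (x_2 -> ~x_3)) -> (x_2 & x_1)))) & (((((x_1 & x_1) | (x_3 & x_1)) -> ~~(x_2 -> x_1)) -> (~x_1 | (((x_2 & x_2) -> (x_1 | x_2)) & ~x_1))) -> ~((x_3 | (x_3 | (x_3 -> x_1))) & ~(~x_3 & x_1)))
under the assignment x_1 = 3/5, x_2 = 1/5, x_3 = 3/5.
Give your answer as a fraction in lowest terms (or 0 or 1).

x_2 & x_1 = 1/5 & 3/5 = 1/5
x_1 | (x_2 & x_1) = 3/5 | 1/5 = 3/5
x_1 -> x_2 = 3/5 -> 1/5 = 3/5
(x_1 | (x_2 & x_1)) -> (x_1 -> x_2) = 3/5 -> 3/5 = 1
~((x_1 | (x_2 & x_1)) -> (x_1 -> x_2)) = ~1 = 0
x_1 & x_2 = 3/5 & 1/5 = 1/5
(x_1 & x_2) | x_1 = 1/5 | 3/5 = 3/5
x_3 | x_3 = 3/5 | 3/5 = 3/5
x_1 & (x_3 | x_3) = 3/5 & 3/5 = 3/5
((x_1 & x_2) | x_1) & (x_1 & (x_3 | x_3)) = 3/5 & 3/5 = 3/5
x_3 & x_1 = 3/5 & 3/5 = 3/5
x_2 | (x_3 & x_1) = 1/5 | 3/5 = 3/5
~x_3 = ~3/5 = 2/5
x_2 -> ~x_3 = 1/5 -> 2/5 = 1
(x_2 | (x_3 & x_1)) & (x_2 -> ~x_3) = 3/5 & 1 = 3/5
x_2 & x_1 = 1/5 & 3/5 = 1/5
((x_2 | (x_3 & x_1)) & (x_2 -> ~x_3)) -> (x_2 & x_1) = 3/5 -> 1/5 = 3/5
(((x_1 & x_2) | x_1) & (x_1 & (x_3 | x_3))) | (((x_2 | (x_3 & x_1)) & (x_2 -> ~x_3)) -> (x_2 & x_1)) = 3/5 | 3/5 = 3/5
~((x_1 | (x_2 & x_1)) -> (x_1 -> x_2)) | ((((x_1 & x_2) | x_1) & (x_1 & (x_3 | x_3))) | (((x_2 | (x_3 & x_1)) & (x_2 -> ~x_3)) -> (x_2 & x_1))) = 0 | 3/5 = 3/5
x_1 & x_1 = 3/5 & 3/5 = 3/5
x_3 & x_1 = 3/5 & 3/5 = 3/5
(x_1 & x_1) | (x_3 & x_1) = 3/5 | 3/5 = 3/5
x_2 -> x_1 = 1/5 -> 3/5 = 1
~(x_2 -> x_1) = ~1 = 0
~~(x_2 -> x_1) = ~0 = 1
((x_1 & x_1) | (x_3 & x_1)) -> ~~(x_2 -> x_1) = 3/5 -> 1 = 1
~x_1 = ~3/5 = 2/5
x_2 & x_2 = 1/5 & 1/5 = 1/5
x_1 | x_2 = 3/5 | 1/5 = 3/5
(x_2 & x_2) -> (x_1 | x_2) = 1/5 -> 3/5 = 1
~x_1 = ~3/5 = 2/5
((x_2 & x_2) -> (x_1 | x_2)) & ~x_1 = 1 & 2/5 = 2/5
~x_1 | (((x_2 & x_2) -> (x_1 | x_2)) & ~x_1) = 2/5 | 2/5 = 2/5
(((x_1 & x_1) | (x_3 & x_1)) -> ~~(x_2 -> x_1)) -> (~x_1 | (((x_2 & x_2) -> (x_1 | x_2)) & ~x_1)) = 1 -> 2/5 = 2/5
x_3 -> x_1 = 3/5 -> 3/5 = 1
x_3 | (x_3 -> x_1) = 3/5 | 1 = 1
x_3 | (x_3 | (x_3 -> x_1)) = 3/5 | 1 = 1
~x_3 = ~3/5 = 2/5
~x_3 & x_1 = 2/5 & 3/5 = 2/5
~(~x_3 & x_1) = ~2/5 = 3/5
(x_3 | (x_3 | (x_3 -> x_1))) & ~(~x_3 & x_1) = 1 & 3/5 = 3/5
~((x_3 | (x_3 | (x_3 -> x_1))) & ~(~x_3 & x_1)) = ~3/5 = 2/5
((((x_1 & x_1) | (x_3 & x_1)) -> ~~(x_2 -> x_1)) -> (~x_1 | (((x_2 & x_2) -> (x_1 | x_2)) & ~x_1))) -> ~((x_3 | (x_3 | (x_3 -> x_1))) & ~(~x_3 & x_1)) = 2/5 -> 2/5 = 1
(~((x_1 | (x_2 & x_1)) -> (x_1 -> x_2)) | ((((x_1 & x_2) | x_1) & (x_1 & (x_3 | x_3))) | (((x_2 | (x_3 & x_1)) & (x_2 -> ~x_3)) -> (x_2 & x_1)))) & (((((x_1 & x_1) | (x_3 & x_1)) -> ~~(x_2 -> x_1)) -> (~x_1 | (((x_2 & x_2) -> (x_1 | x_2)) & ~x_1))) -> ~((x_3 | (x_3 | (x_3 -> x_1))) & ~(~x_3 & x_1))) = 3/5 & 1 = 3/5

3/5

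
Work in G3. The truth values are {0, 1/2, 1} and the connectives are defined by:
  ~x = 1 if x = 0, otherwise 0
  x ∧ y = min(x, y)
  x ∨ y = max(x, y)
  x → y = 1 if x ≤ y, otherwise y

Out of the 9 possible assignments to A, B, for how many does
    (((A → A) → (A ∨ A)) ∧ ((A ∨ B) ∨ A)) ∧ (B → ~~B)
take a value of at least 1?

3

A = 0, B = 0 ↦ 0  <
A = 0, B = 1/2 ↦ 0  <
A = 0, B = 1 ↦ 0  <
A = 1/2, B = 0 ↦ 1/2  <
A = 1/2, B = 1/2 ↦ 1/2  <
A = 1/2, B = 1 ↦ 1/2  <
A = 1, B = 0 ↦ 1  ≥
A = 1, B = 1/2 ↦ 1  ≥
A = 1, B = 1 ↦ 1  ≥
So 3 of the 9 assignments meet the threshold.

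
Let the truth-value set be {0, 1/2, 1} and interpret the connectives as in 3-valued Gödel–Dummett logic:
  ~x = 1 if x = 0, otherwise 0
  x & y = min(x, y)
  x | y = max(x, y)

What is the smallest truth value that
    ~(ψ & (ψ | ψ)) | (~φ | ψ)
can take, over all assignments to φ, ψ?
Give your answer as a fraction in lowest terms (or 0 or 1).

Take φ = 1/2, ψ = 1/2:
ψ | ψ = 1/2 | 1/2 = 1/2
ψ & (ψ | ψ) = 1/2 & 1/2 = 1/2
~(ψ & (ψ | ψ)) = ~1/2 = 0
~φ = ~1/2 = 0
~φ | ψ = 0 | 1/2 = 1/2
~(ψ & (ψ | ψ)) | (~φ | ψ) = 0 | 1/2 = 1/2
No assignment yields a value below 1/2, so this is the minimum.

1/2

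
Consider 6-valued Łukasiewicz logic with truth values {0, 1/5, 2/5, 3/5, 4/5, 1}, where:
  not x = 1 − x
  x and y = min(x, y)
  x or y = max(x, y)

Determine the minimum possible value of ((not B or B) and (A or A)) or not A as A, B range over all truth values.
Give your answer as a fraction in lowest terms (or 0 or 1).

Take A = 2/5, B = 0:
not B = not 0 = 1
not B or B = 1 or 0 = 1
A or A = 2/5 or 2/5 = 2/5
(not B or B) and (A or A) = 1 and 2/5 = 2/5
not A = not 2/5 = 3/5
((not B or B) and (A or A)) or not A = 2/5 or 3/5 = 3/5
No assignment yields a value below 3/5, so this is the minimum.

3/5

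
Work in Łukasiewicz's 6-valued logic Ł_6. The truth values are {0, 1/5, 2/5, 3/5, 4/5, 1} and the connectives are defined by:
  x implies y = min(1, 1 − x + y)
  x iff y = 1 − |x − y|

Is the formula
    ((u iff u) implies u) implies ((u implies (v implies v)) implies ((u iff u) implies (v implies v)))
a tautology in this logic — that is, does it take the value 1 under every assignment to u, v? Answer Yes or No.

At u = 1, v = 3/5, for instance:
u iff u = 1 iff 1 = 1
(u iff u) implies u = 1 implies 1 = 1
v implies v = 3/5 implies 3/5 = 1
u implies (v implies v) = 1 implies 1 = 1
(u iff u) implies (v implies v) = 1 implies 1 = 1
(u implies (v implies v)) implies ((u iff u) implies (v implies v)) = 1 implies 1 = 1
((u iff u) implies u) implies ((u implies (v implies v)) implies ((u iff u) implies (v implies v))) = 1 implies 1 = 1
and checking the remaining 35 assignments likewise gives ≥ 1 in every case.

Yes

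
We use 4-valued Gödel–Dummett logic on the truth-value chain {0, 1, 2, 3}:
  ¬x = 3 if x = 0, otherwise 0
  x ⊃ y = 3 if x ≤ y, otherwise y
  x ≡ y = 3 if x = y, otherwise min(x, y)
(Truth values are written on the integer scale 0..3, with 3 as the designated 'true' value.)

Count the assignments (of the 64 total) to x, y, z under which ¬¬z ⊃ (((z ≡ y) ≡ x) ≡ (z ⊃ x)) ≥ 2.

value 3: 36 assignments (counts)
value 2: 5 assignments (counts)
value 1: 11 assignments
value 0: 12 assignments
So 41 of the 64 assignments meet the threshold.

41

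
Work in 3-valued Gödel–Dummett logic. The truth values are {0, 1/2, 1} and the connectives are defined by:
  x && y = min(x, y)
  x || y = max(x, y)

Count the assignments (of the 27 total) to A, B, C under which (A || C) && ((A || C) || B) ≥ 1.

value 1: 15 assignments (counts)
value 1/2: 9 assignments
value 0: 3 assignments
So 15 of the 27 assignments meet the threshold.

15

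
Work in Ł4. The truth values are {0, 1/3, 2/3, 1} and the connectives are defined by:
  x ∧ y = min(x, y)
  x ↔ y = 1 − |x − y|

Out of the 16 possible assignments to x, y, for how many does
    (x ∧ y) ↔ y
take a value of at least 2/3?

13

x = 0, y = 0 ↦ 1  ≥
x = 0, y = 1/3 ↦ 2/3  ≥
x = 0, y = 2/3 ↦ 1/3  <
x = 0, y = 1 ↦ 0  <
x = 1/3, y = 0 ↦ 1  ≥
x = 1/3, y = 1/3 ↦ 1  ≥
x = 1/3, y = 2/3 ↦ 2/3  ≥
x = 1/3, y = 1 ↦ 1/3  <
x = 2/3, y = 0 ↦ 1  ≥
x = 2/3, y = 1/3 ↦ 1  ≥
x = 2/3, y = 2/3 ↦ 1  ≥
x = 2/3, y = 1 ↦ 2/3  ≥
x = 1, y = 0 ↦ 1  ≥
x = 1, y = 1/3 ↦ 1  ≥
x = 1, y = 2/3 ↦ 1  ≥
x = 1, y = 1 ↦ 1  ≥
So 13 of the 16 assignments meet the threshold.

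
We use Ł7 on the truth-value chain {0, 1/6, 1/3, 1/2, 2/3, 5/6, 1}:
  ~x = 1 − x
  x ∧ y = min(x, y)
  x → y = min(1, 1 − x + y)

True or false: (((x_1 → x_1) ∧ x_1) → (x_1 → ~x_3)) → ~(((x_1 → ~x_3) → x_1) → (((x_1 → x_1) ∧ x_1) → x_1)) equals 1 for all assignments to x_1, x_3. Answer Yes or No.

Counterexample: take x_1 = 0, x_3 = 0.
x_1 → x_1 = 0 → 0 = 1
(x_1 → x_1) ∧ x_1 = 1 ∧ 0 = 0
~x_3 = ~0 = 1
x_1 → ~x_3 = 0 → 1 = 1
((x_1 → x_1) ∧ x_1) → (x_1 → ~x_3) = 0 → 1 = 1
(x_1 → ~x_3) → x_1 = 1 → 0 = 0
((x_1 → x_1) ∧ x_1) → x_1 = 0 → 0 = 1
((x_1 → ~x_3) → x_1) → (((x_1 → x_1) ∧ x_1) → x_1) = 0 → 1 = 1
~(((x_1 → ~x_3) → x_1) → (((x_1 → x_1) ∧ x_1) → x_1)) = ~1 = 0
(((x_1 → x_1) ∧ x_1) → (x_1 → ~x_3)) → ~(((x_1 → ~x_3) → x_1) → (((x_1 → x_1) ∧ x_1) → x_1)) = 1 → 0 = 0
This gives 0 ≠ 1.

No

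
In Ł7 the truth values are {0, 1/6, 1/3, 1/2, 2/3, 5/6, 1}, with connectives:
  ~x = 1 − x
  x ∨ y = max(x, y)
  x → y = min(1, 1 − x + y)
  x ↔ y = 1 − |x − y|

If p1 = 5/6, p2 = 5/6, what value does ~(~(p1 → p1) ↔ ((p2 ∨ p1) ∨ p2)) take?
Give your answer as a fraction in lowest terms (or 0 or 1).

5/6

p1 → p1 = 5/6 → 5/6 = 1
~(p1 → p1) = ~1 = 0
p2 ∨ p1 = 5/6 ∨ 5/6 = 5/6
(p2 ∨ p1) ∨ p2 = 5/6 ∨ 5/6 = 5/6
~(p1 → p1) ↔ ((p2 ∨ p1) ∨ p2) = 0 ↔ 5/6 = 1/6
~(~(p1 → p1) ↔ ((p2 ∨ p1) ∨ p2)) = ~1/6 = 5/6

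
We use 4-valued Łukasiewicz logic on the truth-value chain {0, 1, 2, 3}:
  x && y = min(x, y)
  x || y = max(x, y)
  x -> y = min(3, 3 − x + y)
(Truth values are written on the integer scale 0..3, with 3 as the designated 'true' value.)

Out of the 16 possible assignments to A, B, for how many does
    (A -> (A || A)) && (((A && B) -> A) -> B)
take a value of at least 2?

8

A = 0, B = 0 ↦ 0  <
A = 0, B = 1 ↦ 1  <
A = 0, B = 2 ↦ 2  ≥
A = 0, B = 3 ↦ 3  ≥
A = 1, B = 0 ↦ 0  <
A = 1, B = 1 ↦ 1  <
A = 1, B = 2 ↦ 2  ≥
A = 1, B = 3 ↦ 3  ≥
A = 2, B = 0 ↦ 0  <
A = 2, B = 1 ↦ 1  <
A = 2, B = 2 ↦ 2  ≥
A = 2, B = 3 ↦ 3  ≥
A = 3, B = 0 ↦ 0  <
A = 3, B = 1 ↦ 1  <
A = 3, B = 2 ↦ 2  ≥
A = 3, B = 3 ↦ 3  ≥
So 8 of the 16 assignments meet the threshold.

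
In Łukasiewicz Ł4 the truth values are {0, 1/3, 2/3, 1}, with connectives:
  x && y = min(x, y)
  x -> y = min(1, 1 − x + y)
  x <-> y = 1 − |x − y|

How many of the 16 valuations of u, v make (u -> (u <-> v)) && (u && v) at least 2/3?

4

u = 0, v = 0 ↦ 0  <
u = 0, v = 1/3 ↦ 0  <
u = 0, v = 2/3 ↦ 0  <
u = 0, v = 1 ↦ 0  <
u = 1/3, v = 0 ↦ 0  <
u = 1/3, v = 1/3 ↦ 1/3  <
u = 1/3, v = 2/3 ↦ 1/3  <
u = 1/3, v = 1 ↦ 1/3  <
u = 2/3, v = 0 ↦ 0  <
u = 2/3, v = 1/3 ↦ 1/3  <
u = 2/3, v = 2/3 ↦ 2/3  ≥
u = 2/3, v = 1 ↦ 2/3  ≥
u = 1, v = 0 ↦ 0  <
u = 1, v = 1/3 ↦ 1/3  <
u = 1, v = 2/3 ↦ 2/3  ≥
u = 1, v = 1 ↦ 1  ≥
So 4 of the 16 assignments meet the threshold.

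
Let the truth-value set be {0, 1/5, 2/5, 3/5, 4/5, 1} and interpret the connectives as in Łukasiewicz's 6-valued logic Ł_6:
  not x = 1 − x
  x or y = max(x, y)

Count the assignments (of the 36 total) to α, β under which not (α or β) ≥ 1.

1

value 1: 1 assignment (counts)
value 4/5: 3 assignments
value 3/5: 5 assignments
value 2/5: 7 assignments
value 1/5: 9 assignments
value 0: 11 assignments
So 1 of the 36 assignments meets the threshold.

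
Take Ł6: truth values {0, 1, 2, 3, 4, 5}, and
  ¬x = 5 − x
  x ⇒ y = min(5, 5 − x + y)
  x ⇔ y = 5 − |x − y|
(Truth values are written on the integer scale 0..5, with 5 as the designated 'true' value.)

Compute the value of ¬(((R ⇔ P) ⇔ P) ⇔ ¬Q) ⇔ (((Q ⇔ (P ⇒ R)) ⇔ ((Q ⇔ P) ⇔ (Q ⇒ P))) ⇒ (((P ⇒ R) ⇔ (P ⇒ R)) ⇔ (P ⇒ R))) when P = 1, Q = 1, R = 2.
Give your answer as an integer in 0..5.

R ⇔ P = 2 ⇔ 1 = 4
(R ⇔ P) ⇔ P = 4 ⇔ 1 = 2
¬Q = ¬1 = 4
((R ⇔ P) ⇔ P) ⇔ ¬Q = 2 ⇔ 4 = 3
¬(((R ⇔ P) ⇔ P) ⇔ ¬Q) = ¬3 = 2
P ⇒ R = 1 ⇒ 2 = 5
Q ⇔ (P ⇒ R) = 1 ⇔ 5 = 1
Q ⇔ P = 1 ⇔ 1 = 5
Q ⇒ P = 1 ⇒ 1 = 5
(Q ⇔ P) ⇔ (Q ⇒ P) = 5 ⇔ 5 = 5
(Q ⇔ (P ⇒ R)) ⇔ ((Q ⇔ P) ⇔ (Q ⇒ P)) = 1 ⇔ 5 = 1
P ⇒ R = 1 ⇒ 2 = 5
P ⇒ R = 1 ⇒ 2 = 5
(P ⇒ R) ⇔ (P ⇒ R) = 5 ⇔ 5 = 5
P ⇒ R = 1 ⇒ 2 = 5
((P ⇒ R) ⇔ (P ⇒ R)) ⇔ (P ⇒ R) = 5 ⇔ 5 = 5
((Q ⇔ (P ⇒ R)) ⇔ ((Q ⇔ P) ⇔ (Q ⇒ P))) ⇒ (((P ⇒ R) ⇔ (P ⇒ R)) ⇔ (P ⇒ R)) = 1 ⇒ 5 = 5
¬(((R ⇔ P) ⇔ P) ⇔ ¬Q) ⇔ (((Q ⇔ (P ⇒ R)) ⇔ ((Q ⇔ P) ⇔ (Q ⇒ P))) ⇒ (((P ⇒ R) ⇔ (P ⇒ R)) ⇔ (P ⇒ R))) = 2 ⇔ 5 = 2

2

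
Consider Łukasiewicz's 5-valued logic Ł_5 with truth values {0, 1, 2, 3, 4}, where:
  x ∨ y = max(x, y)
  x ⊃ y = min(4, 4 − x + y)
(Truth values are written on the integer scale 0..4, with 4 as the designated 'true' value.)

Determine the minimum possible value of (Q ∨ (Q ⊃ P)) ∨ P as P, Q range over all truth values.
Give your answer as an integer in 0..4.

2

Take P = 0, Q = 2:
Q ⊃ P = 2 ⊃ 0 = 2
Q ∨ (Q ⊃ P) = 2 ∨ 2 = 2
(Q ∨ (Q ⊃ P)) ∨ P = 2 ∨ 0 = 2
No assignment yields a value below 2, so this is the minimum.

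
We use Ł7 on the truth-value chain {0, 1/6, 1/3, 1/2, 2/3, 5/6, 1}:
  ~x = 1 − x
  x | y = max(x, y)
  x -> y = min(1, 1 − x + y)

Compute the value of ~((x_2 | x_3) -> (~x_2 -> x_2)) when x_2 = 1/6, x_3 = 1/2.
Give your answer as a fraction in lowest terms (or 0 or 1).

1/6

x_2 | x_3 = 1/6 | 1/2 = 1/2
~x_2 = ~1/6 = 5/6
~x_2 -> x_2 = 5/6 -> 1/6 = 1/3
(x_2 | x_3) -> (~x_2 -> x_2) = 1/2 -> 1/3 = 5/6
~((x_2 | x_3) -> (~x_2 -> x_2)) = ~5/6 = 1/6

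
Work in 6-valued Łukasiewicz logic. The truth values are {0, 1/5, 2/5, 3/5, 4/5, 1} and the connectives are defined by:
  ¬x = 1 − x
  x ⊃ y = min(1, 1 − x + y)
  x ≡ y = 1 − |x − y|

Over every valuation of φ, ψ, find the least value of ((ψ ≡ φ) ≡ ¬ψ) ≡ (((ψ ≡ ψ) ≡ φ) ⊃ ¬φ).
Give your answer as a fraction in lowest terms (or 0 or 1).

Take φ = 1, ψ = 2/5:
ψ ≡ φ = 2/5 ≡ 1 = 2/5
¬ψ = ¬2/5 = 3/5
(ψ ≡ φ) ≡ ¬ψ = 2/5 ≡ 3/5 = 4/5
ψ ≡ ψ = 2/5 ≡ 2/5 = 1
(ψ ≡ ψ) ≡ φ = 1 ≡ 1 = 1
¬φ = ¬1 = 0
((ψ ≡ ψ) ≡ φ) ⊃ ¬φ = 1 ⊃ 0 = 0
((ψ ≡ φ) ≡ ¬ψ) ≡ (((ψ ≡ ψ) ≡ φ) ⊃ ¬φ) = 4/5 ≡ 0 = 1/5
No assignment yields a value below 1/5, so this is the minimum.

1/5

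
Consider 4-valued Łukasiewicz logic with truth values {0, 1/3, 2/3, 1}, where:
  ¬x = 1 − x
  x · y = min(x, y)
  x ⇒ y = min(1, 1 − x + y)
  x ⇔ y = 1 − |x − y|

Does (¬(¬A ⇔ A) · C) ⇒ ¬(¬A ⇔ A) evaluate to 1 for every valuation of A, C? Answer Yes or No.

Yes

A = 0, C = 0 ↦ 1
A = 0, C = 1/3 ↦ 1
A = 0, C = 2/3 ↦ 1
A = 0, C = 1 ↦ 1
A = 1/3, C = 0 ↦ 1
A = 1/3, C = 1/3 ↦ 1
A = 1/3, C = 2/3 ↦ 1
A = 1/3, C = 1 ↦ 1
A = 2/3, C = 0 ↦ 1
A = 2/3, C = 1/3 ↦ 1
A = 2/3, C = 2/3 ↦ 1
A = 2/3, C = 1 ↦ 1
A = 1, C = 0 ↦ 1
A = 1, C = 1/3 ↦ 1
A = 1, C = 2/3 ↦ 1
A = 1, C = 1 ↦ 1
Every assignment gives a value ≥ 1.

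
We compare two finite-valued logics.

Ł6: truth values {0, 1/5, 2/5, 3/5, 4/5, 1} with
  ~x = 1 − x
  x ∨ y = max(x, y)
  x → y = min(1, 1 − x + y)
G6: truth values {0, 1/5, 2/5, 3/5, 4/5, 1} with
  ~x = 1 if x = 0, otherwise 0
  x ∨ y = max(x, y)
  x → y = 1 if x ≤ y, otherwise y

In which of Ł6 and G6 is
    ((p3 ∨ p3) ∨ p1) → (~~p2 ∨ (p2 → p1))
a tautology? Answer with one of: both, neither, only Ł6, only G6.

only G6

In Ł6: at p1 = 0, p2 = 1/5, p3 = 1 the value is 4/5 — not a tautology.
In G6: every assignment gives 1 — tautology.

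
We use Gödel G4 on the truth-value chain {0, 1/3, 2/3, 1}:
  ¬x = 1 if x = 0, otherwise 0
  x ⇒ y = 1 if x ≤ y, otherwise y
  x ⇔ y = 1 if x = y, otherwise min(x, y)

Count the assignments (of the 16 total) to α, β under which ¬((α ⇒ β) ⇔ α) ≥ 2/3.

α = 0, β = 0 ↦ 1  ≥
α = 0, β = 1/3 ↦ 1  ≥
α = 0, β = 2/3 ↦ 1  ≥
α = 0, β = 1 ↦ 1  ≥
α = 1/3, β = 0 ↦ 1  ≥
α = 1/3, β = 1/3 ↦ 0  <
α = 1/3, β = 2/3 ↦ 0  <
α = 1/3, β = 1 ↦ 0  <
α = 2/3, β = 0 ↦ 1  ≥
α = 2/3, β = 1/3 ↦ 0  <
α = 2/3, β = 2/3 ↦ 0  <
α = 2/3, β = 1 ↦ 0  <
α = 1, β = 0 ↦ 1  ≥
α = 1, β = 1/3 ↦ 0  <
α = 1, β = 2/3 ↦ 0  <
α = 1, β = 1 ↦ 0  <
So 7 of the 16 assignments meet the threshold.

7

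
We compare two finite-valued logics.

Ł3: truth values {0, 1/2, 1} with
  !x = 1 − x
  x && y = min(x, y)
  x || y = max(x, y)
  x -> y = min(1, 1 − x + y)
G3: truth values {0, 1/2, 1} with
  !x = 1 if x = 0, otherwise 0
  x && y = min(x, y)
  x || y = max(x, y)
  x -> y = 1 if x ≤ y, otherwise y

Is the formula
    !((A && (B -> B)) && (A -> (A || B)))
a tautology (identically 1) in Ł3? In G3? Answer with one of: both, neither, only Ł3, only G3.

neither

In Ł3: at A = 1/2, B = 0 the value is 1/2 — not a tautology.
In G3: at A = 1/2, B = 0 the value is 0 — not a tautology.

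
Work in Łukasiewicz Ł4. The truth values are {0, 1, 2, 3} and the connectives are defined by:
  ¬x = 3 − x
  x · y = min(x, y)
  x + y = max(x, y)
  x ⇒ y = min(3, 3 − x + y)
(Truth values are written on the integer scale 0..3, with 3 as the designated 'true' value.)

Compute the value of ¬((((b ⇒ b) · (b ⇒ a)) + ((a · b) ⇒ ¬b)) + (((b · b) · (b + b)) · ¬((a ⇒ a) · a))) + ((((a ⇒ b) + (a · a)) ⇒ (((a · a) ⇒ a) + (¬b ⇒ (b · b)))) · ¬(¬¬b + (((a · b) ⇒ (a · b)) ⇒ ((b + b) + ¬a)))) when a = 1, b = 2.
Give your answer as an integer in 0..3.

1

b ⇒ b = 2 ⇒ 2 = 3
b ⇒ a = 2 ⇒ 1 = 2
(b ⇒ b) · (b ⇒ a) = 3 · 2 = 2
a · b = 1 · 2 = 1
¬b = ¬2 = 1
(a · b) ⇒ ¬b = 1 ⇒ 1 = 3
((b ⇒ b) · (b ⇒ a)) + ((a · b) ⇒ ¬b) = 2 + 3 = 3
b · b = 2 · 2 = 2
b + b = 2 + 2 = 2
(b · b) · (b + b) = 2 · 2 = 2
a ⇒ a = 1 ⇒ 1 = 3
(a ⇒ a) · a = 3 · 1 = 1
¬((a ⇒ a) · a) = ¬1 = 2
((b · b) · (b + b)) · ¬((a ⇒ a) · a) = 2 · 2 = 2
(((b ⇒ b) · (b ⇒ a)) + ((a · b) ⇒ ¬b)) + (((b · b) · (b + b)) · ¬((a ⇒ a) · a)) = 3 + 2 = 3
¬((((b ⇒ b) · (b ⇒ a)) + ((a · b) ⇒ ¬b)) + (((b · b) · (b + b)) · ¬((a ⇒ a) · a))) = ¬3 = 0
a ⇒ b = 1 ⇒ 2 = 3
a · a = 1 · 1 = 1
(a ⇒ b) + (a · a) = 3 + 1 = 3
a · a = 1 · 1 = 1
(a · a) ⇒ a = 1 ⇒ 1 = 3
¬b = ¬2 = 1
b · b = 2 · 2 = 2
¬b ⇒ (b · b) = 1 ⇒ 2 = 3
((a · a) ⇒ a) + (¬b ⇒ (b · b)) = 3 + 3 = 3
((a ⇒ b) + (a · a)) ⇒ (((a · a) ⇒ a) + (¬b ⇒ (b · b))) = 3 ⇒ 3 = 3
¬b = ¬2 = 1
¬¬b = ¬1 = 2
a · b = 1 · 2 = 1
a · b = 1 · 2 = 1
(a · b) ⇒ (a · b) = 1 ⇒ 1 = 3
b + b = 2 + 2 = 2
¬a = ¬1 = 2
(b + b) + ¬a = 2 + 2 = 2
((a · b) ⇒ (a · b)) ⇒ ((b + b) + ¬a) = 3 ⇒ 2 = 2
¬¬b + (((a · b) ⇒ (a · b)) ⇒ ((b + b) + ¬a)) = 2 + 2 = 2
¬(¬¬b + (((a · b) ⇒ (a · b)) ⇒ ((b + b) + ¬a))) = ¬2 = 1
(((a ⇒ b) + (a · a)) ⇒ (((a · a) ⇒ a) + (¬b ⇒ (b · b)))) · ¬(¬¬b + (((a · b) ⇒ (a · b)) ⇒ ((b + b) + ¬a))) = 3 · 1 = 1
¬((((b ⇒ b) · (b ⇒ a)) + ((a · b) ⇒ ¬b)) + (((b · b) · (b + b)) · ¬((a ⇒ a) · a))) + ((((a ⇒ b) + (a · a)) ⇒ (((a · a) ⇒ a) + (¬b ⇒ (b · b)))) · ¬(¬¬b + (((a · b) ⇒ (a · b)) ⇒ ((b + b) + ¬a)))) = 0 + 1 = 1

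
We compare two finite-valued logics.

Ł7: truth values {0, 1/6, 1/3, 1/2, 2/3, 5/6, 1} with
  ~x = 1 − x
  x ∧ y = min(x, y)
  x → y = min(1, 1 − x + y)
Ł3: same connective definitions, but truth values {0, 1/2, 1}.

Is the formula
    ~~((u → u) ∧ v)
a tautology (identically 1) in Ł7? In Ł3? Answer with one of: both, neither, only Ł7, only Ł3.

In Ł7: at u = 0, v = 0 the value is 0 — not a tautology.
In Ł3: at u = 0, v = 0 the value is 0 — not a tautology.

neither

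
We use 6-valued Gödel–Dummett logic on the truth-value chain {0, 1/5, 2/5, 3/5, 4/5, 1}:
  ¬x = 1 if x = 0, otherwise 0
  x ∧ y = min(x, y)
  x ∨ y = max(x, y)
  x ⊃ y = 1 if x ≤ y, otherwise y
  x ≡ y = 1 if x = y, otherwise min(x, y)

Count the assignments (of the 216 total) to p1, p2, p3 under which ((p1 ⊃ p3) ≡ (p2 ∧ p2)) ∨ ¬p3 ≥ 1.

66

value 1: 66 assignments (counts)
value 4/5: 21 assignments
value 3/5: 25 assignments
value 2/5: 32 assignments
value 1/5: 42 assignments
value 0: 30 assignments
So 66 of the 216 assignments meet the threshold.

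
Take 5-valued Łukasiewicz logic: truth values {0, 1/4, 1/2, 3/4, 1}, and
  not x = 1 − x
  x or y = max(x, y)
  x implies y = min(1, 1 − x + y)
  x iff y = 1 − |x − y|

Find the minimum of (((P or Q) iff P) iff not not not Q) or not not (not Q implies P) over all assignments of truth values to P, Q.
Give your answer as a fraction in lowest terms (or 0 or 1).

Take P = 1/4, Q = 1/4:
P or Q = 1/4 or 1/4 = 1/4
(P or Q) iff P = 1/4 iff 1/4 = 1
not Q = not 1/4 = 3/4
not not Q = not 3/4 = 1/4
not not not Q = not 1/4 = 3/4
((P or Q) iff P) iff not not not Q = 1 iff 3/4 = 3/4
not Q = not 1/4 = 3/4
not Q implies P = 3/4 implies 1/4 = 1/2
not (not Q implies P) = not 1/2 = 1/2
not not (not Q implies P) = not 1/2 = 1/2
(((P or Q) iff P) iff not not not Q) or not not (not Q implies P) = 3/4 or 1/2 = 3/4
No assignment yields a value below 3/4, so this is the minimum.

3/4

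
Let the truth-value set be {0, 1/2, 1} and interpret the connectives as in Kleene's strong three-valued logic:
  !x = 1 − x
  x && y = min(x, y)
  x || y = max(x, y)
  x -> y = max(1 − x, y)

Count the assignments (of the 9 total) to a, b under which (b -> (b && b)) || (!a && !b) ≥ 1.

6

a = 0, b = 0 ↦ 1  ≥
a = 0, b = 1/2 ↦ 1/2  <
a = 0, b = 1 ↦ 1  ≥
a = 1/2, b = 0 ↦ 1  ≥
a = 1/2, b = 1/2 ↦ 1/2  <
a = 1/2, b = 1 ↦ 1  ≥
a = 1, b = 0 ↦ 1  ≥
a = 1, b = 1/2 ↦ 1/2  <
a = 1, b = 1 ↦ 1  ≥
So 6 of the 9 assignments meet the threshold.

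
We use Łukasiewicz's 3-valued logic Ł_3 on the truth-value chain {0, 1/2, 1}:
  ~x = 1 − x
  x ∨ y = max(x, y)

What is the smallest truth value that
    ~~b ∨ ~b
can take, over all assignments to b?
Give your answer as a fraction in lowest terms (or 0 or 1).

1/2

Take b = 1/2:
~b = ~1/2 = 1/2
~~b = ~1/2 = 1/2
~b = ~1/2 = 1/2
~~b ∨ ~b = 1/2 ∨ 1/2 = 1/2
No assignment yields a value below 1/2, so this is the minimum.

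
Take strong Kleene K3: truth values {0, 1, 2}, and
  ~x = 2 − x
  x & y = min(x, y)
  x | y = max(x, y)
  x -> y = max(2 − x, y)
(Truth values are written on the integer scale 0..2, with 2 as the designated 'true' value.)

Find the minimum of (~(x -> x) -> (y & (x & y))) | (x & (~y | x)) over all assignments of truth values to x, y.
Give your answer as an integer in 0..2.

1

Take x = 1, y = 0:
x -> x = 1 -> 1 = 1
~(x -> x) = ~1 = 1
x & y = 1 & 0 = 0
y & (x & y) = 0 & 0 = 0
~(x -> x) -> (y & (x & y)) = 1 -> 0 = 1
~y = ~0 = 2
~y | x = 2 | 1 = 2
x & (~y | x) = 1 & 2 = 1
(~(x -> x) -> (y & (x & y))) | (x & (~y | x)) = 1 | 1 = 1
No assignment yields a value below 1, so this is the minimum.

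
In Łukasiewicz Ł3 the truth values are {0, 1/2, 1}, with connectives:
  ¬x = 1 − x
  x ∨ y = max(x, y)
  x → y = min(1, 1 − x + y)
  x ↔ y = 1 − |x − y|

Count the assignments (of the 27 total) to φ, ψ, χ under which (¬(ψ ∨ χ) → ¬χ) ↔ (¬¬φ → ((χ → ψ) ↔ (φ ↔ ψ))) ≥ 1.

value 1: 23 assignments (counts)
value 1/2: 3 assignments
value 0: 1 assignment
So 23 of the 27 assignments meet the threshold.

23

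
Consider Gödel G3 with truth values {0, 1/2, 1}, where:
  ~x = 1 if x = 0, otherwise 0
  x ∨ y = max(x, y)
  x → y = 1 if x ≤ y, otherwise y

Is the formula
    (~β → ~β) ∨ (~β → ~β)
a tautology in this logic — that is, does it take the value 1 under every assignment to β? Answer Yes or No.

β = 0 ↦ 1
β = 1/2 ↦ 1
β = 1 ↦ 1
Every assignment gives a value ≥ 1.

Yes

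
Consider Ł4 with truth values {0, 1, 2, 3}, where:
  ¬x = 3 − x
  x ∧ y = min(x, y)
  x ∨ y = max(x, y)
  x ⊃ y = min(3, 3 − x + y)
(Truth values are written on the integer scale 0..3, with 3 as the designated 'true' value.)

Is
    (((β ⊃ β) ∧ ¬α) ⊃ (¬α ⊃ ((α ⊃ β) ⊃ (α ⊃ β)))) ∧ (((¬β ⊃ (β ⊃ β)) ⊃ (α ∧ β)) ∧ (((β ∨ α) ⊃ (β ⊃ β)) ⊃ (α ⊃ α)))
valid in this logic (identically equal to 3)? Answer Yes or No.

No

Counterexample: take α = 0, β = 0.
β ⊃ β = 0 ⊃ 0 = 3
¬α = ¬0 = 3
(β ⊃ β) ∧ ¬α = 3 ∧ 3 = 3
¬α = ¬0 = 3
α ⊃ β = 0 ⊃ 0 = 3
α ⊃ β = 0 ⊃ 0 = 3
(α ⊃ β) ⊃ (α ⊃ β) = 3 ⊃ 3 = 3
¬α ⊃ ((α ⊃ β) ⊃ (α ⊃ β)) = 3 ⊃ 3 = 3
((β ⊃ β) ∧ ¬α) ⊃ (¬α ⊃ ((α ⊃ β) ⊃ (α ⊃ β))) = 3 ⊃ 3 = 3
¬β = ¬0 = 3
β ⊃ β = 0 ⊃ 0 = 3
¬β ⊃ (β ⊃ β) = 3 ⊃ 3 = 3
α ∧ β = 0 ∧ 0 = 0
(¬β ⊃ (β ⊃ β)) ⊃ (α ∧ β) = 3 ⊃ 0 = 0
β ∨ α = 0 ∨ 0 = 0
β ⊃ β = 0 ⊃ 0 = 3
(β ∨ α) ⊃ (β ⊃ β) = 0 ⊃ 3 = 3
α ⊃ α = 0 ⊃ 0 = 3
((β ∨ α) ⊃ (β ⊃ β)) ⊃ (α ⊃ α) = 3 ⊃ 3 = 3
((¬β ⊃ (β ⊃ β)) ⊃ (α ∧ β)) ∧ (((β ∨ α) ⊃ (β ⊃ β)) ⊃ (α ⊃ α)) = 0 ∧ 3 = 0
(((β ⊃ β) ∧ ¬α) ⊃ (¬α ⊃ ((α ⊃ β) ⊃ (α ⊃ β)))) ∧ (((¬β ⊃ (β ⊃ β)) ⊃ (α ∧ β)) ∧ (((β ∨ α) ⊃ (β ⊃ β)) ⊃ (α ⊃ α))) = 3 ∧ 0 = 0
This gives 0 ≠ 3.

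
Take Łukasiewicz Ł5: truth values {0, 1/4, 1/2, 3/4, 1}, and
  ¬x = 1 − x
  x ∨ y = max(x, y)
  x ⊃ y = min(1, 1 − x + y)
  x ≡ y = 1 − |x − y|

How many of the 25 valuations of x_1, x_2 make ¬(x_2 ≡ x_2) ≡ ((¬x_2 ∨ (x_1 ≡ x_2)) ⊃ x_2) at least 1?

5

value 1: 5 assignments (counts)
value 3/4: 1 assignment
value 1/2: 5 assignments
value 1/4: 3 assignments
value 0: 11 assignments
So 5 of the 25 assignments meet the threshold.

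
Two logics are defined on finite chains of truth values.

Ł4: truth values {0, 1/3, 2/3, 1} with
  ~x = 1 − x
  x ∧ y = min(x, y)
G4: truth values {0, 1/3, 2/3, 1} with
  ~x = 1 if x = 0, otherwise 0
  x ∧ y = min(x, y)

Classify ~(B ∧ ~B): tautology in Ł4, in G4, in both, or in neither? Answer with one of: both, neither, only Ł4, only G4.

only G4

In Ł4: at B = 1/3 the value is 2/3 — not a tautology.
In G4: every assignment gives 1 — tautology.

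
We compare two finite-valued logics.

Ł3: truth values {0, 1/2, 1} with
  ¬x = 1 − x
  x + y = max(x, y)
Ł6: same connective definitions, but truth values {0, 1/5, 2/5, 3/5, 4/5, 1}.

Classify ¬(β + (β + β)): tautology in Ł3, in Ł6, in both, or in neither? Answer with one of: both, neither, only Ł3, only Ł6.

In Ł3: at β = 1/2 the value is 1/2 — not a tautology.
In Ł6: at β = 1/5 the value is 4/5 — not a tautology.

neither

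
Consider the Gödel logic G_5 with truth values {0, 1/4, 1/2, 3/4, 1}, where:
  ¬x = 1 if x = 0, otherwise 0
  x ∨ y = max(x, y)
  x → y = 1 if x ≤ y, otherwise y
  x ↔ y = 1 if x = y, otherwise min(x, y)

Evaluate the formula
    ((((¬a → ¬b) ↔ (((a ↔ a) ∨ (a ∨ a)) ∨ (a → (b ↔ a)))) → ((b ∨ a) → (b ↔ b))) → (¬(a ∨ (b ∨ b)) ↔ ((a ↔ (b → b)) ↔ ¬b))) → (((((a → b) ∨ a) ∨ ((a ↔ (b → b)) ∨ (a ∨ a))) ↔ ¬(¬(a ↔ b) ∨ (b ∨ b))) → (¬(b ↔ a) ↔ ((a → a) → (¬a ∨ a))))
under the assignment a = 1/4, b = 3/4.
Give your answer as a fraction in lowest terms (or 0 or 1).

¬a = ¬1/4 = 0
¬b = ¬3/4 = 0
¬a → ¬b = 0 → 0 = 1
a ↔ a = 1/4 ↔ 1/4 = 1
a ∨ a = 1/4 ∨ 1/4 = 1/4
(a ↔ a) ∨ (a ∨ a) = 1 ∨ 1/4 = 1
b ↔ a = 3/4 ↔ 1/4 = 1/4
a → (b ↔ a) = 1/4 → 1/4 = 1
((a ↔ a) ∨ (a ∨ a)) ∨ (a → (b ↔ a)) = 1 ∨ 1 = 1
(¬a → ¬b) ↔ (((a ↔ a) ∨ (a ∨ a)) ∨ (a → (b ↔ a))) = 1 ↔ 1 = 1
b ∨ a = 3/4 ∨ 1/4 = 3/4
b ↔ b = 3/4 ↔ 3/4 = 1
(b ∨ a) → (b ↔ b) = 3/4 → 1 = 1
((¬a → ¬b) ↔ (((a ↔ a) ∨ (a ∨ a)) ∨ (a → (b ↔ a)))) → ((b ∨ a) → (b ↔ b)) = 1 → 1 = 1
b ∨ b = 3/4 ∨ 3/4 = 3/4
a ∨ (b ∨ b) = 1/4 ∨ 3/4 = 3/4
¬(a ∨ (b ∨ b)) = ¬3/4 = 0
b → b = 3/4 → 3/4 = 1
a ↔ (b → b) = 1/4 ↔ 1 = 1/4
¬b = ¬3/4 = 0
(a ↔ (b → b)) ↔ ¬b = 1/4 ↔ 0 = 0
¬(a ∨ (b ∨ b)) ↔ ((a ↔ (b → b)) ↔ ¬b) = 0 ↔ 0 = 1
(((¬a → ¬b) ↔ (((a ↔ a) ∨ (a ∨ a)) ∨ (a → (b ↔ a)))) → ((b ∨ a) → (b ↔ b))) → (¬(a ∨ (b ∨ b)) ↔ ((a ↔ (b → b)) ↔ ¬b)) = 1 → 1 = 1
a → b = 1/4 → 3/4 = 1
(a → b) ∨ a = 1 ∨ 1/4 = 1
b → b = 3/4 → 3/4 = 1
a ↔ (b → b) = 1/4 ↔ 1 = 1/4
a ∨ a = 1/4 ∨ 1/4 = 1/4
(a ↔ (b → b)) ∨ (a ∨ a) = 1/4 ∨ 1/4 = 1/4
((a → b) ∨ a) ∨ ((a ↔ (b → b)) ∨ (a ∨ a)) = 1 ∨ 1/4 = 1
a ↔ b = 1/4 ↔ 3/4 = 1/4
¬(a ↔ b) = ¬1/4 = 0
b ∨ b = 3/4 ∨ 3/4 = 3/4
¬(a ↔ b) ∨ (b ∨ b) = 0 ∨ 3/4 = 3/4
¬(¬(a ↔ b) ∨ (b ∨ b)) = ¬3/4 = 0
(((a → b) ∨ a) ∨ ((a ↔ (b → b)) ∨ (a ∨ a))) ↔ ¬(¬(a ↔ b) ∨ (b ∨ b)) = 1 ↔ 0 = 0
b ↔ a = 3/4 ↔ 1/4 = 1/4
¬(b ↔ a) = ¬1/4 = 0
a → a = 1/4 → 1/4 = 1
¬a = ¬1/4 = 0
¬a ∨ a = 0 ∨ 1/4 = 1/4
(a → a) → (¬a ∨ a) = 1 → 1/4 = 1/4
¬(b ↔ a) ↔ ((a → a) → (¬a ∨ a)) = 0 ↔ 1/4 = 0
((((a → b) ∨ a) ∨ ((a ↔ (b → b)) ∨ (a ∨ a))) ↔ ¬(¬(a ↔ b) ∨ (b ∨ b))) → (¬(b ↔ a) ↔ ((a → a) → (¬a ∨ a))) = 0 → 0 = 1
((((¬a → ¬b) ↔ (((a ↔ a) ∨ (a ∨ a)) ∨ (a → (b ↔ a)))) → ((b ∨ a) → (b ↔ b))) → (¬(a ∨ (b ∨ b)) ↔ ((a ↔ (b → b)) ↔ ¬b))) → (((((a → b) ∨ a) ∨ ((a ↔ (b → b)) ∨ (a ∨ a))) ↔ ¬(¬(a ↔ b) ∨ (b ∨ b))) → (¬(b ↔ a) ↔ ((a → a) → (¬a ∨ a)))) = 1 → 1 = 1

1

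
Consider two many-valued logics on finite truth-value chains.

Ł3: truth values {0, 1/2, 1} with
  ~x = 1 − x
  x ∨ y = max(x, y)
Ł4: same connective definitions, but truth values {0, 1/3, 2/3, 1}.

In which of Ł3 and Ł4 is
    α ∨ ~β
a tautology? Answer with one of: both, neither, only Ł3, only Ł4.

neither

In Ł3: at α = 0, β = 1/2 the value is 1/2 — not a tautology.
In Ł4: at α = 0, β = 1/3 the value is 2/3 — not a tautology.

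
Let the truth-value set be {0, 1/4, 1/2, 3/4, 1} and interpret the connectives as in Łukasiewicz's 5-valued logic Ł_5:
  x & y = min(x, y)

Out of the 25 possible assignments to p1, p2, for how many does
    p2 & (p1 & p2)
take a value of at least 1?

1

value 1: 1 assignment (counts)
value 3/4: 3 assignments
value 1/2: 5 assignments
value 1/4: 7 assignments
value 0: 9 assignments
So 1 of the 25 assignments meets the threshold.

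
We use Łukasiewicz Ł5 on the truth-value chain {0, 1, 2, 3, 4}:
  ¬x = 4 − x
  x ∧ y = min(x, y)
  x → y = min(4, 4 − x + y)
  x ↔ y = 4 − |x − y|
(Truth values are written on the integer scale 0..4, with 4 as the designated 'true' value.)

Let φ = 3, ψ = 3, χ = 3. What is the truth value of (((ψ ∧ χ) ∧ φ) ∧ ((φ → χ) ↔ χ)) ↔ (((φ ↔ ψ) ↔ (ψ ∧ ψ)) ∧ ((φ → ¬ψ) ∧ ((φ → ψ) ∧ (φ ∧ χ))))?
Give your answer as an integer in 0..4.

ψ ∧ χ = 3 ∧ 3 = 3
(ψ ∧ χ) ∧ φ = 3 ∧ 3 = 3
φ → χ = 3 → 3 = 4
(φ → χ) ↔ χ = 4 ↔ 3 = 3
((ψ ∧ χ) ∧ φ) ∧ ((φ → χ) ↔ χ) = 3 ∧ 3 = 3
φ ↔ ψ = 3 ↔ 3 = 4
ψ ∧ ψ = 3 ∧ 3 = 3
(φ ↔ ψ) ↔ (ψ ∧ ψ) = 4 ↔ 3 = 3
¬ψ = ¬3 = 1
φ → ¬ψ = 3 → 1 = 2
φ → ψ = 3 → 3 = 4
φ ∧ χ = 3 ∧ 3 = 3
(φ → ψ) ∧ (φ ∧ χ) = 4 ∧ 3 = 3
(φ → ¬ψ) ∧ ((φ → ψ) ∧ (φ ∧ χ)) = 2 ∧ 3 = 2
((φ ↔ ψ) ↔ (ψ ∧ ψ)) ∧ ((φ → ¬ψ) ∧ ((φ → ψ) ∧ (φ ∧ χ))) = 3 ∧ 2 = 2
(((ψ ∧ χ) ∧ φ) ∧ ((φ → χ) ↔ χ)) ↔ (((φ ↔ ψ) ↔ (ψ ∧ ψ)) ∧ ((φ → ¬ψ) ∧ ((φ → ψ) ∧ (φ ∧ χ)))) = 3 ↔ 2 = 3

3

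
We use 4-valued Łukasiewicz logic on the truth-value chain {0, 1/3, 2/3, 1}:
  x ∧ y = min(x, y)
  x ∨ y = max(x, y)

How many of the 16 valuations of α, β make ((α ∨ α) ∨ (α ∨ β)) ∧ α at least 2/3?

α = 0, β = 0 ↦ 0  <
α = 0, β = 1/3 ↦ 0  <
α = 0, β = 2/3 ↦ 0  <
α = 0, β = 1 ↦ 0  <
α = 1/3, β = 0 ↦ 1/3  <
α = 1/3, β = 1/3 ↦ 1/3  <
α = 1/3, β = 2/3 ↦ 1/3  <
α = 1/3, β = 1 ↦ 1/3  <
α = 2/3, β = 0 ↦ 2/3  ≥
α = 2/3, β = 1/3 ↦ 2/3  ≥
α = 2/3, β = 2/3 ↦ 2/3  ≥
α = 2/3, β = 1 ↦ 2/3  ≥
α = 1, β = 0 ↦ 1  ≥
α = 1, β = 1/3 ↦ 1  ≥
α = 1, β = 2/3 ↦ 1  ≥
α = 1, β = 1 ↦ 1  ≥
So 8 of the 16 assignments meet the threshold.

8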